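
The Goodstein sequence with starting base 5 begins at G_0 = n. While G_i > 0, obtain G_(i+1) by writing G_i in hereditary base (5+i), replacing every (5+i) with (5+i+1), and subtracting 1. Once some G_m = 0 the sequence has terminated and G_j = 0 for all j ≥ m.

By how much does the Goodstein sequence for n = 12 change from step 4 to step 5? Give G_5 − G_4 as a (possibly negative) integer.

(0) 12|_5 = 2·5 + 2 ↦ 2·6 + 2|_6 = 14 ⇒ 13
(1) 13|_6 = 2·6 + 1 ↦ 2·7 + 1|_7 = 15 ⇒ 14
(2) 14|_7 = 2·7 ↦ 2·8|_8 = 16 ⇒ 15
(3) 15|_8 = 8 + 7 ↦ 9 + 7|_9 = 16 ⇒ 15
(4) 15|_9 = 9 + 6 ↦ 10 + 6|_10 = 16 ⇒ 15

0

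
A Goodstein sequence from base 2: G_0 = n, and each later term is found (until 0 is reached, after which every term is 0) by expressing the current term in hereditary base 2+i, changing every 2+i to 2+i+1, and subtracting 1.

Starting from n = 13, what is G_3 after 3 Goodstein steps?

16092

(0) 13|_2 = 2^(2 + 1) + 2^2 + 1 ↦ 3^(3 + 1) + 3^3 + 1|_3 = 109 ⇒ 108
(1) 108|_3 = 3^(3 + 1) + 3^3 ↦ 4^(4 + 1) + 4^4|_4 = 1280 ⇒ 1279
(2) 1279|_4 = 4^(4 + 1) + 3·4^3 + 3·4^2 + 3·4 + 3 ↦ 5^(5 + 1) + 3·5^3 + 3·5^2 + 3·5 + 3|_5 = 16093 ⇒ 16092
(3) 16092|_5 = 5^(5 + 1) + 3·5^3 + 3·5^2 + 3·5 + 2 ↦ 6^(6 + 1) + 3·6^3 + 3·6^2 + 3·6 + 2|_6 = 280712 ⇒ 280711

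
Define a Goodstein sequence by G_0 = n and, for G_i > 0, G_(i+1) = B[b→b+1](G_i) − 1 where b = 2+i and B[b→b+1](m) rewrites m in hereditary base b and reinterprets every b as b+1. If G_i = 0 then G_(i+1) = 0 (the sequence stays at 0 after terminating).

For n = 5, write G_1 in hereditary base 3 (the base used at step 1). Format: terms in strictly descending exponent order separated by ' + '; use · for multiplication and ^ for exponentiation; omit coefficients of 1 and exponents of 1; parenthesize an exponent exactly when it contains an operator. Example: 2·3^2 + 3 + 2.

5 —HB2→ 2^2 + 1 —bump→ 3^3 + 1 = 28 —(−1)→ 27
27 —HB3→ 3^3 —bump→ 4^4 = 256 —(−1)→ 255

3^3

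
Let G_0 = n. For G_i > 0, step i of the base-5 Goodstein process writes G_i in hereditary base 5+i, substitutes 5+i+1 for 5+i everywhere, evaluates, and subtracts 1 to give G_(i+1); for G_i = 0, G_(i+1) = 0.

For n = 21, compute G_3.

29

(0) 21|_5 = 4·5 + 1 ↦ 4·6 + 1|_6 = 25 ⇒ 24
(1) 24|_6 = 4·6 ↦ 4·7|_7 = 28 ⇒ 27
(2) 27|_7 = 3·7 + 6 ↦ 3·8 + 6|_8 = 30 ⇒ 29
(3) 29|_8 = 3·8 + 5 ↦ 3·9 + 5|_9 = 32 ⇒ 31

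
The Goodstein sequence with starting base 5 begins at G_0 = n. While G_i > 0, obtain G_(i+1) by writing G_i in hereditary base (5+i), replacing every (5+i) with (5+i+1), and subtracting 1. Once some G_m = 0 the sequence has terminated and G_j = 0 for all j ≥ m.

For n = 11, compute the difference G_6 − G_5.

0

G_0 = 11. HB_5(11) = 2·5 + 1. Bump = 13. G_1 = 12.
G_1 = 12. HB_6(12) = 2·6. Bump = 14. G_2 = 13.
G_2 = 13. HB_7(13) = 7 + 6. Bump = 14. G_3 = 13.
G_3 = 13. HB_8(13) = 8 + 5. Bump = 14. G_4 = 13.
G_4 = 13. HB_9(13) = 9 + 4. Bump = 14. G_5 = 13.
G_5 = 13. HB_10(13) = 10 + 3. Bump = 14. G_6 = 13.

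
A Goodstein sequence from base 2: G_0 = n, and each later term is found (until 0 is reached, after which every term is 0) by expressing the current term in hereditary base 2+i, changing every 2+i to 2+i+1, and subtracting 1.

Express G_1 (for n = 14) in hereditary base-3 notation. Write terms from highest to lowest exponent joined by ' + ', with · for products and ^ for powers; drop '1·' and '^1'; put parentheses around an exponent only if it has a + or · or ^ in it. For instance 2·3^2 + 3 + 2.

3^(3 + 1) + 3^3 + 2

(0) 14|_2 = 2^(2 + 1) + 2^2 + 2 ↦ 3^(3 + 1) + 3^3 + 3|_3 = 111 ⇒ 110
(1) 110|_3 = 3^(3 + 1) + 3^3 + 2 ↦ 4^(4 + 1) + 4^4 + 2|_4 = 1282 ⇒ 1281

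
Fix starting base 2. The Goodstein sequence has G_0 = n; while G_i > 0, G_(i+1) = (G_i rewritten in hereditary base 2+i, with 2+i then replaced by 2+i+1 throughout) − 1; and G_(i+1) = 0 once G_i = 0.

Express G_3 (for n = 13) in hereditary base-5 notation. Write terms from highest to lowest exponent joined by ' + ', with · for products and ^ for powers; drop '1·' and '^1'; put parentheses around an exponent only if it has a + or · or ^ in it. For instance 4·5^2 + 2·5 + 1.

5^(5 + 1) + 3·5^3 + 3·5^2 + 3·5 + 2

base 2: 13 = 2^(2 + 1) + 2^2 + 1; at 3: 3^(3 + 1) + 3^3 + 1 = 109; next = 108
base 3: 108 = 3^(3 + 1) + 3^3; at 4: 4^(4 + 1) + 4^4 = 1280; next = 1279
base 4: 1279 = 4^(4 + 1) + 3·4^3 + 3·4^2 + 3·4 + 3; at 5: 5^(5 + 1) + 3·5^3 + 3·5^2 + 3·5 + 3 = 16093; next = 16092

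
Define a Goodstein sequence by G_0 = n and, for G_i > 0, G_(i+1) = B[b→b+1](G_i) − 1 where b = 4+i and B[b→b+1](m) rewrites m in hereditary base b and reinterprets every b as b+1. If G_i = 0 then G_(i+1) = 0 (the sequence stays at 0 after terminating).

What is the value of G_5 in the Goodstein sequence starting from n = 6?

4

i=0: 6 = 4 + 2 (b=4); 4→5: 5 + 2 = 7; 7−1 = 6
i=1: 6 = 5 + 1 (b=5); 5→6: 6 + 1 = 7; 7−1 = 6
i=2: 6 = 6 (b=6); 6→7: 7 = 7; 7−1 = 6
i=3: 6 = 6 (b=7); 7→8: 6 = 6; 6−1 = 5
i=4: 5 = 5 (b=8); 8→9: 5 = 5; 5−1 = 4
i=5: 4 = 4 (b=9); 9→10: 4 = 4; 4−1 = 3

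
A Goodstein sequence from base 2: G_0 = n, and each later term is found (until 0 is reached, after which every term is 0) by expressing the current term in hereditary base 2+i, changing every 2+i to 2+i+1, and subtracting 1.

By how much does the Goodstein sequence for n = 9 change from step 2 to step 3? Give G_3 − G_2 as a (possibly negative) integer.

(0) 9|_2 = 2^(2 + 1) + 1 ↦ 3^(3 + 1) + 1|_3 = 82 ⇒ 81
(1) 81|_3 = 3^(3 + 1) ↦ 4^(4 + 1)|_4 = 1024 ⇒ 1023
(2) 1023|_4 = 3·4^4 + 3·4^3 + 3·4^2 + 3·4 + 3 ↦ 3·5^5 + 3·5^3 + 3·5^2 + 3·5 + 3|_5 = 9843 ⇒ 9842

8819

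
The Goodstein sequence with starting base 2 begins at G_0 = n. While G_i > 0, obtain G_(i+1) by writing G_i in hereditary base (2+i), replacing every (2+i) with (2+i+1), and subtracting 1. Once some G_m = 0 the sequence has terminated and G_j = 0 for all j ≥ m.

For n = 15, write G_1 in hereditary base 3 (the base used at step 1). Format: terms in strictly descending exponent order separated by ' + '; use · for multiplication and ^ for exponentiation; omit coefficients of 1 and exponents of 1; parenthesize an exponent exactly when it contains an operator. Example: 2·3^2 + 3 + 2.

G_0 = 15. HB_2(15) = 2^(2 + 1) + 2^2 + 2 + 1. Bump = 112. G_1 = 111.
G_1 = 111. HB_3(111) = 3^(3 + 1) + 3^3 + 3. Bump = 1284. G_2 = 1283.

3^(3 + 1) + 3^3 + 3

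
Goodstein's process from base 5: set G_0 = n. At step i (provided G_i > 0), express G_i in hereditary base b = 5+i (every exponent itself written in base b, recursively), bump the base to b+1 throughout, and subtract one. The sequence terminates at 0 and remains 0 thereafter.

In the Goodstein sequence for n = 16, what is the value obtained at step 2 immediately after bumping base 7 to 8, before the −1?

base 5: 16 = 3·5 + 1; at 6: 3·6 + 1 = 19; next = 18
base 6: 18 = 3·6; at 7: 3·7 = 21; next = 20
base 7: 20 = 2·7 + 6; at 8: 2·8 + 6 = 22; next = 21

22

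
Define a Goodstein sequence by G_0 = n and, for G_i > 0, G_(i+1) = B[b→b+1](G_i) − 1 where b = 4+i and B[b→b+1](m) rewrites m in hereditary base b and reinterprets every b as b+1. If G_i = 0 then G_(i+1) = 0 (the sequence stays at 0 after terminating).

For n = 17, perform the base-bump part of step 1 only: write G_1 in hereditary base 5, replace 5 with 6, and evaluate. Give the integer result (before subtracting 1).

36

G_0 = 17. HB_4(17) = 4^2 + 1. Bump = 26. G_1 = 25.
G_1 = 25. HB_5(25) = 5^2. Bump = 36. G_2 = 35.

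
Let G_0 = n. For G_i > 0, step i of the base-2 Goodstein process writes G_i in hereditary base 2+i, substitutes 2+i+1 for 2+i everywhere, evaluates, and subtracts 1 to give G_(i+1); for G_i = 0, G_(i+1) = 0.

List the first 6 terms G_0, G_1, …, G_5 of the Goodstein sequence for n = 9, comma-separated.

step 0: 9 = 2^(2 + 1) + 1; sub 3 for 2: 3^(3 + 1) + 1; = 82; G_1 = 82−1 = 81
step 1: 81 = 3^(3 + 1); sub 4 for 3: 4^(4 + 1); = 1024; G_2 = 1024−1 = 1023
step 2: 1023 = 3·4^4 + 3·4^3 + 3·4^2 + 3·4 + 3; sub 5 for 4: 3·5^5 + 3·5^3 + 3·5^2 + 3·5 + 3; = 9843; G_3 = 9843−1 = 9842
step 3: 9842 = 3·5^5 + 3·5^3 + 3·5^2 + 3·5 + 2; sub 6 for 5: 3·6^6 + 3·6^3 + 3·6^2 + 3·6 + 2; = 140744; G_4 = 140744−1 = 140743
step 4: 140743 = 3·6^6 + 3·6^3 + 3·6^2 + 3·6 + 1; sub 7 for 6: 3·7^7 + 3·7^3 + 3·7^2 + 3·7 + 1; = 2471827; G_5 = 2471827−1 = 2471826

9, 81, 1023, 9842, 140743, 2471826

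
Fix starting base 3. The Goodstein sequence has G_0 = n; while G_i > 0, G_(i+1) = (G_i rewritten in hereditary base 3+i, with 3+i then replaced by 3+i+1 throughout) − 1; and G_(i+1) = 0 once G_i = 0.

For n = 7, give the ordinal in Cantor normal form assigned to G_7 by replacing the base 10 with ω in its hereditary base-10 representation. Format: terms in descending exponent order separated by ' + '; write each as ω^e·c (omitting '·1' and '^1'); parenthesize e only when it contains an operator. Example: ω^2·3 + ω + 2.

9

G_0=7  [base 3] 2·3 + 1  →[3↦4]→  2·4 + 1 = 9  −1 ⇒ G_1=8
G_1=8  [base 4] 2·4  →[4↦5]→  2·5 = 10  −1 ⇒ G_2=9
G_2=9  [base 5] 5 + 4  →[5↦6]→  6 + 4 = 10  −1 ⇒ G_3=9
G_3=9  [base 6] 6 + 3  →[6↦7]→  7 + 3 = 10  −1 ⇒ G_4=9
G_4=9  [base 7] 7 + 2  →[7↦8]→  8 + 2 = 10  −1 ⇒ G_5=9
G_5=9  [base 8] 8 + 1  →[8↦9]→  9 + 1 = 10  −1 ⇒ G_6=9
G_6=9  [base 9] 9  →[9↦10]→  10 = 10  −1 ⇒ G_7=9
G_7=9  [base 10] 9  →[10↦11]→  9 = 9  −1 ⇒ G_8=8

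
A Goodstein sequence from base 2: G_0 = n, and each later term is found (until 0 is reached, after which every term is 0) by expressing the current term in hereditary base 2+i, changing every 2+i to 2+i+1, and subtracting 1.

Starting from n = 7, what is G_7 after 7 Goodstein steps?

i=0: 7 = 2^2 + 2 + 1 (b=2); 2→3: 3^3 + 3 + 1 = 31; 31−1 = 30
i=1: 30 = 3^3 + 3 (b=3); 3→4: 4^4 + 4 = 260; 260−1 = 259
i=2: 259 = 4^4 + 3 (b=4); 4→5: 5^5 + 3 = 3128; 3128−1 = 3127
i=3: 3127 = 5^5 + 2 (b=5); 5→6: 6^6 + 2 = 46658; 46658−1 = 46657
i=4: 46657 = 6^6 + 1 (b=6); 6→7: 7^7 + 1 = 823544; 823544−1 = 823543
i=5: 823543 = 7^7 (b=7); 7→8: 8^8 = 16777216; 16777216−1 = 16777215
i=6: 16777215 = 7·8^7 + 7·8^6 + 7·8^5 + 7·8^4 + 7·8^3 + 7·8^2 + 7·8 + 7 (b=8); 8→9: 7·9^7 + 7·9^6 + 7·9^5 + 7·9^4 + 7·9^3 + 7·9^2 + 7·9 + 7 = 37665880; 37665880−1 = 37665879

37665879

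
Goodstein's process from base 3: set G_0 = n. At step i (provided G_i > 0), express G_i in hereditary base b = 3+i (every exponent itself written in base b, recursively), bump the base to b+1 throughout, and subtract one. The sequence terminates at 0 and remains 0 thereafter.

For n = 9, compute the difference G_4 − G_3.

2

G_0 = 9. HB_3(9) = 3^2. Bump = 16. G_1 = 15.
G_1 = 15. HB_4(15) = 3·4 + 3. Bump = 18. G_2 = 17.
G_2 = 17. HB_5(17) = 3·5 + 2. Bump = 20. G_3 = 19.
G_3 = 19. HB_6(19) = 3·6 + 1. Bump = 22. G_4 = 21.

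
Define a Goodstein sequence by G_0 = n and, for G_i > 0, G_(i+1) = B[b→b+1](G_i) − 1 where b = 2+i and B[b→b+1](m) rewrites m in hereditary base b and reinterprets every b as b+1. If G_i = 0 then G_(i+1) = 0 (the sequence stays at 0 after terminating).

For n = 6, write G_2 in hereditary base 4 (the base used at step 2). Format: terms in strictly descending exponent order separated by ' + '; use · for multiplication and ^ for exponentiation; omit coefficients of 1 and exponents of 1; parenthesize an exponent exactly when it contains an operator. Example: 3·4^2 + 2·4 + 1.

base 2: 6 = 2^2 + 2; at 3: 3^3 + 3 = 30; next = 29
base 3: 29 = 3^3 + 2; at 4: 4^4 + 2 = 258; next = 257

4^4 + 1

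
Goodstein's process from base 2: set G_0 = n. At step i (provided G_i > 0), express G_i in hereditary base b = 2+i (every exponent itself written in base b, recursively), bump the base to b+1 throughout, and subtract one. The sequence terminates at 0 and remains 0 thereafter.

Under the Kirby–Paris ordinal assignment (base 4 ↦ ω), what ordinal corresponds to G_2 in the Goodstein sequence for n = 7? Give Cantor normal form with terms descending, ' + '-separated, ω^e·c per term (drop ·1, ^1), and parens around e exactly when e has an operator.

ω^ω + 3

(0) 7|_2 = 2^2 + 2 + 1 ↦ 3^3 + 3 + 1|_3 = 31 ⇒ 30
(1) 30|_3 = 3^3 + 3 ↦ 4^4 + 4|_4 = 260 ⇒ 259
(2) 259|_4 = 4^4 + 3 ↦ 5^5 + 3|_5 = 3128 ⇒ 3127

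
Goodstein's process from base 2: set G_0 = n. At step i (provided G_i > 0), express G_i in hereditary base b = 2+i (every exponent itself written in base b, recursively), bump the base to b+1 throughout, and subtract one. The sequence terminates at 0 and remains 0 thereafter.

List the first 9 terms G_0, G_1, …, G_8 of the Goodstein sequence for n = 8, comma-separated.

8, 80, 553, 6310, 93395, 1647195, 33554571, 774841151, 20000000211

G_0=8  [base 2] 2^(2 + 1)  →[2↦3]→  3^(3 + 1) = 81  −1 ⇒ G_1=80
G_1=80  [base 3] 2·3^3 + 2·3^2 + 2·3 + 2  →[3↦4]→  2·4^4 + 2·4^2 + 2·4 + 2 = 554  −1 ⇒ G_2=553
G_2=553  [base 4] 2·4^4 + 2·4^2 + 2·4 + 1  →[4↦5]→  2·5^5 + 2·5^2 + 2·5 + 1 = 6311  −1 ⇒ G_3=6310
G_3=6310  [base 5] 2·5^5 + 2·5^2 + 2·5  →[5↦6]→  2·6^6 + 2·6^2 + 2·6 = 93396  −1 ⇒ G_4=93395
G_4=93395  [base 6] 2·6^6 + 2·6^2 + 6 + 5  →[6↦7]→  2·7^7 + 2·7^2 + 7 + 5 = 1647196  −1 ⇒ G_5=1647195
G_5=1647195  [base 7] 2·7^7 + 2·7^2 + 7 + 4  →[7↦8]→  2·8^8 + 2·8^2 + 8 + 4 = 33554572  −1 ⇒ G_6=33554571
G_6=33554571  [base 8] 2·8^8 + 2·8^2 + 8 + 3  →[8↦9]→  2·9^9 + 2·9^2 + 9 + 3 = 774841152  −1 ⇒ G_7=774841151
G_7=774841151  [base 9] 2·9^9 + 2·9^2 + 9 + 2  →[9↦10]→  2·10^10 + 2·10^2 + 10 + 2 = 20000000212  −1 ⇒ G_8=20000000211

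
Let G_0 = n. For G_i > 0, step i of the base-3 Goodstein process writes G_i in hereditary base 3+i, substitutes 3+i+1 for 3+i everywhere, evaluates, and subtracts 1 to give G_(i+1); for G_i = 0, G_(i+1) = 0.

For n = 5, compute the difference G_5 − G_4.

-1

G_0 = 5. HB_3(5) = 3 + 2. Bump = 6. G_1 = 5.
G_1 = 5. HB_4(5) = 4 + 1. Bump = 6. G_2 = 5.
G_2 = 5. HB_5(5) = 5. Bump = 6. G_3 = 5.
G_3 = 5. HB_6(5) = 5. Bump = 5. G_4 = 4.
G_4 = 4. HB_7(4) = 4. Bump = 4. G_5 = 3.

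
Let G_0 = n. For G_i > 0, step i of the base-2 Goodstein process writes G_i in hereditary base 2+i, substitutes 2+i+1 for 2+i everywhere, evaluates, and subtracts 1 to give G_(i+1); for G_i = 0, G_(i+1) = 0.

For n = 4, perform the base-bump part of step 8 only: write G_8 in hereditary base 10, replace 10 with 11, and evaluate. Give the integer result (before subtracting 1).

254

[0] 4 ≡ 2^2 (base 2). Lift 3: 27. −1: 26.
[1] 26 ≡ 2·3^2 + 2·3 + 2 (base 3). Lift 4: 42. −1: 41.
[2] 41 ≡ 2·4^2 + 2·4 + 1 (base 4). Lift 5: 61. −1: 60.
[3] 60 ≡ 2·5^2 + 2·5 (base 5). Lift 6: 84. −1: 83.
[4] 83 ≡ 2·6^2 + 6 + 5 (base 6). Lift 7: 110. −1: 109.
[5] 109 ≡ 2·7^2 + 7 + 4 (base 7). Lift 8: 140. −1: 139.
[6] 139 ≡ 2·8^2 + 8 + 3 (base 8). Lift 9: 174. −1: 173.
[7] 173 ≡ 2·9^2 + 9 + 2 (base 9). Lift 10: 212. −1: 211.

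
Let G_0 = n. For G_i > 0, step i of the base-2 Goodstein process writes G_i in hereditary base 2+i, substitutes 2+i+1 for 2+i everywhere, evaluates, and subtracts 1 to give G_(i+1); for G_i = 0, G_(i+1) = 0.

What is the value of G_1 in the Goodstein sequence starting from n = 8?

step 0: 8 = 2^(2 + 1); sub 3 for 2: 3^(3 + 1); = 81; G_1 = 81−1 = 80
step 1: 80 = 2·3^3 + 2·3^2 + 2·3 + 2; sub 4 for 3: 2·4^4 + 2·4^2 + 2·4 + 2; = 554; G_2 = 554−1 = 553

80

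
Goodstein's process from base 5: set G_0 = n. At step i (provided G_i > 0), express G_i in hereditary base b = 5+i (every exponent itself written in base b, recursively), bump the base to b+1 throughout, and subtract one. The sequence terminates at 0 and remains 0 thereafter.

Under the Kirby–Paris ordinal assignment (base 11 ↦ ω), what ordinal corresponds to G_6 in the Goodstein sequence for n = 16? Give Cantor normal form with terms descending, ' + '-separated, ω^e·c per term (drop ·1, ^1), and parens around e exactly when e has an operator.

G_0 = 16. HB_5(16) = 3·5 + 1. Bump = 19. G_1 = 18.
G_1 = 18. HB_6(18) = 3·6. Bump = 21. G_2 = 20.
G_2 = 20. HB_7(20) = 2·7 + 6. Bump = 22. G_3 = 21.
G_3 = 21. HB_8(21) = 2·8 + 5. Bump = 23. G_4 = 22.
G_4 = 22. HB_9(22) = 2·9 + 4. Bump = 24. G_5 = 23.
G_5 = 23. HB_10(23) = 2·10 + 3. Bump = 25. G_6 = 24.
G_6 = 24. HB_11(24) = 2·11 + 2. Bump = 26. G_7 = 25.

ω·2 + 2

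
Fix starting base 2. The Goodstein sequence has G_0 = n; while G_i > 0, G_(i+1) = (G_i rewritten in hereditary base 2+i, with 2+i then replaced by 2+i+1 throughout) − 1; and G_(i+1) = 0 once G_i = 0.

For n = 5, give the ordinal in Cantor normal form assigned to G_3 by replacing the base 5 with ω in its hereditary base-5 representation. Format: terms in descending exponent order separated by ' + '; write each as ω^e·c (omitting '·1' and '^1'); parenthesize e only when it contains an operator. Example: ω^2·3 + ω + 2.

5 —HB2→ 2^2 + 1 —bump→ 3^3 + 1 = 28 —(−1)→ 27
27 —HB3→ 3^3 —bump→ 4^4 = 256 —(−1)→ 255
255 —HB4→ 3·4^3 + 3·4^2 + 3·4 + 3 —bump→ 3·5^3 + 3·5^2 + 3·5 + 3 = 468 —(−1)→ 467
467 —HB5→ 3·5^3 + 3·5^2 + 3·5 + 2 —bump→ 3·6^3 + 3·6^2 + 3·6 + 2 = 776 —(−1)→ 775

ω^3·3 + ω^2·3 + ω·3 + 2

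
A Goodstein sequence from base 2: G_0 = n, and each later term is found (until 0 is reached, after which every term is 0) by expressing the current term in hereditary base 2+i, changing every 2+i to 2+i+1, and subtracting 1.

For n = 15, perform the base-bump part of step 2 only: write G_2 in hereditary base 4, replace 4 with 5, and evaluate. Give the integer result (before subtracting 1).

18753

15 —HB2→ 2^(2 + 1) + 2^2 + 2 + 1 —bump→ 3^(3 + 1) + 3^3 + 3 + 1 = 112 —(−1)→ 111
111 —HB3→ 3^(3 + 1) + 3^3 + 3 —bump→ 4^(4 + 1) + 4^4 + 4 = 1284 —(−1)→ 1283
1283 —HB4→ 4^(4 + 1) + 4^4 + 3 —bump→ 5^(5 + 1) + 5^5 + 3 = 18753 —(−1)→ 18752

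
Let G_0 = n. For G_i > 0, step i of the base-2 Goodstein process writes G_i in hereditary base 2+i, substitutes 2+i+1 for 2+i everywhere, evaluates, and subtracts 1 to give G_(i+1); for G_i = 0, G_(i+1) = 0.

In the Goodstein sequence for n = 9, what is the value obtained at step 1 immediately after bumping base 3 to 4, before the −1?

G_0=9  [base 2] 2^(2 + 1) + 1  →[2↦3]→  3^(3 + 1) + 1 = 82  −1 ⇒ G_1=81
G_1=81  [base 3] 3^(3 + 1)  →[3↦4]→  4^(4 + 1) = 1024  −1 ⇒ G_2=1023

1024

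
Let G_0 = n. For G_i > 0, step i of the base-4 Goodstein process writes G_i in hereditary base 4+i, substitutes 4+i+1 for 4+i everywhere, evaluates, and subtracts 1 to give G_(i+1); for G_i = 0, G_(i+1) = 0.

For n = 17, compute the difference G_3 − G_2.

17 —HB4→ 4^2 + 1 —bump→ 5^2 + 1 = 26 —(−1)→ 25
25 —HB5→ 5^2 —bump→ 6^2 = 36 —(−1)→ 35
35 —HB6→ 5·6 + 5 —bump→ 5·7 + 5 = 40 —(−1)→ 39

4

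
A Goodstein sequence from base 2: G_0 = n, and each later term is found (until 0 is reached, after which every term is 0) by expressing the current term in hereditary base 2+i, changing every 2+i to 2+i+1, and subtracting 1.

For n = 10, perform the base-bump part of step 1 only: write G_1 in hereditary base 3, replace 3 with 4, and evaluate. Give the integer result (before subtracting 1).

G_0=10  [base 2] 2^(2 + 1) + 2  →[2↦3]→  3^(3 + 1) + 3 = 84  −1 ⇒ G_1=83
G_1=83  [base 3] 3^(3 + 1) + 2  →[3↦4]→  4^(4 + 1) + 2 = 1026  −1 ⇒ G_2=1025

1026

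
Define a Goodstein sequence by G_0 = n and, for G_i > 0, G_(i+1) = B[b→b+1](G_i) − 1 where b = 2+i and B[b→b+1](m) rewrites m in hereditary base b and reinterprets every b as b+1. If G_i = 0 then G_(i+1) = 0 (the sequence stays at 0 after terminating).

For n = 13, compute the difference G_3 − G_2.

i=0: 13 = 2^(2 + 1) + 2^2 + 1 (b=2); 2→3: 3^(3 + 1) + 3^3 + 1 = 109; 109−1 = 108
i=1: 108 = 3^(3 + 1) + 3^3 (b=3); 3→4: 4^(4 + 1) + 4^4 = 1280; 1280−1 = 1279
i=2: 1279 = 4^(4 + 1) + 3·4^3 + 3·4^2 + 3·4 + 3 (b=4); 4→5: 5^(5 + 1) + 3·5^3 + 3·5^2 + 3·5 + 3 = 16093; 16093−1 = 16092

14813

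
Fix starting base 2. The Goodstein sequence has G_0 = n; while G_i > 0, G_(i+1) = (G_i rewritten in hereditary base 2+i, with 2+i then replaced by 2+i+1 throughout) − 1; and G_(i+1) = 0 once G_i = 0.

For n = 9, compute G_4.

[0] 9 ≡ 2^(2 + 1) + 1 (base 2). Lift 3: 82. −1: 81.
[1] 81 ≡ 3^(3 + 1) (base 3). Lift 4: 1024. −1: 1023.
[2] 1023 ≡ 3·4^4 + 3·4^3 + 3·4^2 + 3·4 + 3 (base 4). Lift 5: 9843. −1: 9842.
[3] 9842 ≡ 3·5^5 + 3·5^3 + 3·5^2 + 3·5 + 2 (base 5). Lift 6: 140744. −1: 140743.
[4] 140743 ≡ 3·6^6 + 3·6^3 + 3·6^2 + 3·6 + 1 (base 6). Lift 7: 2471827. −1: 2471826.

140743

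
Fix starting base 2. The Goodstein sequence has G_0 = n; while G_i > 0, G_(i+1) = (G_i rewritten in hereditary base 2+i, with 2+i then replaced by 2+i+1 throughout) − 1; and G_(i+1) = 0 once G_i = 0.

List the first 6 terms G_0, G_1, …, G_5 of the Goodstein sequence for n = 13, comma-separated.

13, 108, 1279, 16092, 280711, 5765998

base 2: 13 = 2^(2 + 1) + 2^2 + 1; at 3: 3^(3 + 1) + 3^3 + 1 = 109; next = 108
base 3: 108 = 3^(3 + 1) + 3^3; at 4: 4^(4 + 1) + 4^4 = 1280; next = 1279
base 4: 1279 = 4^(4 + 1) + 3·4^3 + 3·4^2 + 3·4 + 3; at 5: 5^(5 + 1) + 3·5^3 + 3·5^2 + 3·5 + 3 = 16093; next = 16092
base 5: 16092 = 5^(5 + 1) + 3·5^3 + 3·5^2 + 3·5 + 2; at 6: 6^(6 + 1) + 3·6^3 + 3·6^2 + 3·6 + 2 = 280712; next = 280711
base 6: 280711 = 6^(6 + 1) + 3·6^3 + 3·6^2 + 3·6 + 1; at 7: 7^(7 + 1) + 3·7^3 + 3·7^2 + 3·7 + 1 = 5765999; next = 5765998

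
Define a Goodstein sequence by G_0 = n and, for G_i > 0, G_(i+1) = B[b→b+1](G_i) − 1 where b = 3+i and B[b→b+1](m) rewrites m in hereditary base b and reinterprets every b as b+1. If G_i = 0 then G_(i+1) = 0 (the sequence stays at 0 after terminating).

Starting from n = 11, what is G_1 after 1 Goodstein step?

(0) 11|_3 = 3^2 + 2 ↦ 4^2 + 2|_4 = 18 ⇒ 17
(1) 17|_4 = 4^2 + 1 ↦ 5^2 + 1|_5 = 26 ⇒ 25

17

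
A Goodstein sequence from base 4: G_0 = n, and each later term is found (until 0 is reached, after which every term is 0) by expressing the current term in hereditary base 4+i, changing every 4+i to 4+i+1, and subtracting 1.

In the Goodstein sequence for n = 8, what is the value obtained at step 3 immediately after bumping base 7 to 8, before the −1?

10

step 0: 8 = 2·4; sub 5 for 4: 2·5; = 10; G_1 = 10−1 = 9
step 1: 9 = 5 + 4; sub 6 for 5: 6 + 4; = 10; G_2 = 10−1 = 9
step 2: 9 = 6 + 3; sub 7 for 6: 7 + 3; = 10; G_3 = 10−1 = 9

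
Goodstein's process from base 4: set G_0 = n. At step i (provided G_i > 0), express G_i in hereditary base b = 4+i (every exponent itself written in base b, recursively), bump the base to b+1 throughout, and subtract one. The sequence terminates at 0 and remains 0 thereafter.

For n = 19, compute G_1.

(0) 19|_4 = 4^2 + 3 ↦ 5^2 + 3|_5 = 28 ⇒ 27
(1) 27|_5 = 5^2 + 2 ↦ 6^2 + 2|_6 = 38 ⇒ 37

27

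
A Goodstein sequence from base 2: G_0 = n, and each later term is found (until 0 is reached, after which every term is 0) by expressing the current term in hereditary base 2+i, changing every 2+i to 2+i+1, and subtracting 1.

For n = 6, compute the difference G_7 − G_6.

144904

i=0: 6 = 2^2 + 2 (b=2); 2→3: 3^3 + 3 = 30; 30−1 = 29
i=1: 29 = 3^3 + 2 (b=3); 3→4: 4^4 + 2 = 258; 258−1 = 257
i=2: 257 = 4^4 + 1 (b=4); 4→5: 5^5 + 1 = 3126; 3126−1 = 3125
i=3: 3125 = 5^5 (b=5); 5→6: 6^6 = 46656; 46656−1 = 46655
i=4: 46655 = 5·6^5 + 5·6^4 + 5·6^3 + 5·6^2 + 5·6 + 5 (b=6); 6→7: 5·7^5 + 5·7^4 + 5·7^3 + 5·7^2 + 5·7 + 5 = 98040; 98040−1 = 98039
i=5: 98039 = 5·7^5 + 5·7^4 + 5·7^3 + 5·7^2 + 5·7 + 4 (b=7); 7→8: 5·8^5 + 5·8^4 + 5·8^3 + 5·8^2 + 5·8 + 4 = 187244; 187244−1 = 187243
i=6: 187243 = 5·8^5 + 5·8^4 + 5·8^3 + 5·8^2 + 5·8 + 3 (b=8); 8→9: 5·9^5 + 5·9^4 + 5·9^3 + 5·9^2 + 5·9 + 3 = 332148; 332148−1 = 332147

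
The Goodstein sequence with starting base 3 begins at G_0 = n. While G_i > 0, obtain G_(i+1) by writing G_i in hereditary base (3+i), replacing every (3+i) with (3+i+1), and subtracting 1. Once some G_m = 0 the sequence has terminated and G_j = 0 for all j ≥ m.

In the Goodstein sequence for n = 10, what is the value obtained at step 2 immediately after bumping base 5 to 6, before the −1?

28

step 0: 10 = 3^2 + 1; sub 4 for 3: 4^2 + 1; = 17; G_1 = 17−1 = 16
step 1: 16 = 4^2; sub 5 for 4: 5^2; = 25; G_2 = 25−1 = 24
step 2: 24 = 4·5 + 4; sub 6 for 5: 4·6 + 4; = 28; G_3 = 28−1 = 27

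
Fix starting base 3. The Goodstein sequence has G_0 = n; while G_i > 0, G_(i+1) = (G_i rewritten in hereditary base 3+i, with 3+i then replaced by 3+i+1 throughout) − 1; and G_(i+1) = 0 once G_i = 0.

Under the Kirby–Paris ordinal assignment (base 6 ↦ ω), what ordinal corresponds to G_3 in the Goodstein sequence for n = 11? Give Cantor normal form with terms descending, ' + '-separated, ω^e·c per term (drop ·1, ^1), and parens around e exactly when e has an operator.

ω·5 + 5

i=0: 11 = 3^2 + 2 (b=3); 3→4: 4^2 + 2 = 18; 18−1 = 17
i=1: 17 = 4^2 + 1 (b=4); 4→5: 5^2 + 1 = 26; 26−1 = 25
i=2: 25 = 5^2 (b=5); 5→6: 6^2 = 36; 36−1 = 35
i=3: 35 = 5·6 + 5 (b=6); 6→7: 5·7 + 5 = 40; 40−1 = 39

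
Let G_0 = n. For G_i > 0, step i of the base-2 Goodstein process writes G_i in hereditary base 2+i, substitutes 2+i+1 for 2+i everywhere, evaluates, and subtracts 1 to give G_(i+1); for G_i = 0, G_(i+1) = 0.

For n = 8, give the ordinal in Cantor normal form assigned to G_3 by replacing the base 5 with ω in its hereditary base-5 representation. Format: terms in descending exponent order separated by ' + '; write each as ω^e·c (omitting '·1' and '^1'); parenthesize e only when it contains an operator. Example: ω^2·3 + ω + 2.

8 —HB2→ 2^(2 + 1) —bump→ 3^(3 + 1) = 81 —(−1)→ 80
80 —HB3→ 2·3^3 + 2·3^2 + 2·3 + 2 —bump→ 2·4^4 + 2·4^2 + 2·4 + 2 = 554 —(−1)→ 553
553 —HB4→ 2·4^4 + 2·4^2 + 2·4 + 1 —bump→ 2·5^5 + 2·5^2 + 2·5 + 1 = 6311 —(−1)→ 6310
6310 —HB5→ 2·5^5 + 2·5^2 + 2·5 —bump→ 2·6^6 + 2·6^2 + 2·6 = 93396 —(−1)→ 93395

ω^ω·2 + ω^2·2 + ω·2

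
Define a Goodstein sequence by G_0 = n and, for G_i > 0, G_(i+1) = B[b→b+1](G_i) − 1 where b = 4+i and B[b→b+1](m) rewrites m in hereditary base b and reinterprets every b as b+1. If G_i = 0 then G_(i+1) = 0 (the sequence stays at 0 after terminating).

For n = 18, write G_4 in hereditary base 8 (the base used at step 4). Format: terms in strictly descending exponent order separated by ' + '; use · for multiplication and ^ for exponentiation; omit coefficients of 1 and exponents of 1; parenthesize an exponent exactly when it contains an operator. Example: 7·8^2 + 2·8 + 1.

6·8 + 5

(0) 18|_4 = 4^2 + 2 ↦ 5^2 + 2|_5 = 27 ⇒ 26
(1) 26|_5 = 5^2 + 1 ↦ 6^2 + 1|_6 = 37 ⇒ 36
(2) 36|_6 = 6^2 ↦ 7^2|_7 = 49 ⇒ 48
(3) 48|_7 = 6·7 + 6 ↦ 6·8 + 6|_8 = 54 ⇒ 53
(4) 53|_8 = 6·8 + 5 ↦ 6·9 + 5|_9 = 59 ⇒ 58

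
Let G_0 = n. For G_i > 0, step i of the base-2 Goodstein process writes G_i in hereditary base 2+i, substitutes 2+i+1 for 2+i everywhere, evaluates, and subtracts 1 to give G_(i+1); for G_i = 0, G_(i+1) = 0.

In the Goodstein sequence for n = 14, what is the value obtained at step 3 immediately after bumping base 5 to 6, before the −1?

G_0 = 14. HB_2(14) = 2^(2 + 1) + 2^2 + 2. Bump = 111. G_1 = 110.
G_1 = 110. HB_3(110) = 3^(3 + 1) + 3^3 + 2. Bump = 1282. G_2 = 1281.
G_2 = 1281. HB_4(1281) = 4^(4 + 1) + 4^4 + 1. Bump = 18751. G_3 = 18750.
G_3 = 18750. HB_5(18750) = 5^(5 + 1) + 5^5. Bump = 326592. G_4 = 326591.

326592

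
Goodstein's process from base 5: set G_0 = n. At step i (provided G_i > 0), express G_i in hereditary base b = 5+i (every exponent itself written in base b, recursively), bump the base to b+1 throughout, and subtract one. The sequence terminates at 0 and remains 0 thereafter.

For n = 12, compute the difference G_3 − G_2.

12 —HB5→ 2·5 + 2 —bump→ 2·6 + 2 = 14 —(−1)→ 13
13 —HB6→ 2·6 + 1 —bump→ 2·7 + 1 = 15 —(−1)→ 14
14 —HB7→ 2·7 —bump→ 2·8 = 16 —(−1)→ 15

1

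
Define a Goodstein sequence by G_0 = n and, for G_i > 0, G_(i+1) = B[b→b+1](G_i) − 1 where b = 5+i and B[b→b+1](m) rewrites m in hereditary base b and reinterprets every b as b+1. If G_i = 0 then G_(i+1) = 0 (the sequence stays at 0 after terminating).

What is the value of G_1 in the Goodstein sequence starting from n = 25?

G_0 = 25. HB_5(25) = 5^2. Bump = 36. G_1 = 35.
G_1 = 35. HB_6(35) = 5·6 + 5. Bump = 40. G_2 = 39.

35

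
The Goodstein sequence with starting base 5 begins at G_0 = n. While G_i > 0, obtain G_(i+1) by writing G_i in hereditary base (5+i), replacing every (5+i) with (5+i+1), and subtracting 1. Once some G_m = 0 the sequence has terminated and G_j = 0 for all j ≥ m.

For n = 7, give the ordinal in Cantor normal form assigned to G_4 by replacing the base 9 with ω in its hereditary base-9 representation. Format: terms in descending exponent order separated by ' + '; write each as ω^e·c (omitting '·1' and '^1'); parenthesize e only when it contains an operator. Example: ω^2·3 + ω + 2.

[0] 7 ≡ 5 + 2 (base 5). Lift 6: 8. −1: 7.
[1] 7 ≡ 6 + 1 (base 6). Lift 7: 8. −1: 7.
[2] 7 ≡ 7 (base 7). Lift 8: 8. −1: 7.
[3] 7 ≡ 7 (base 8). Lift 9: 7. −1: 6.
[4] 6 ≡ 6 (base 9). Lift 10: 6. −1: 5.

6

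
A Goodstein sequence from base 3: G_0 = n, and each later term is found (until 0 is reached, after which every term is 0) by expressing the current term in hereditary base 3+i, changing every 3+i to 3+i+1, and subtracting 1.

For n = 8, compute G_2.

10

i=0: 8 = 2·3 + 2 (b=3); 3→4: 2·4 + 2 = 10; 10−1 = 9
i=1: 9 = 2·4 + 1 (b=4); 4→5: 2·5 + 1 = 11; 11−1 = 10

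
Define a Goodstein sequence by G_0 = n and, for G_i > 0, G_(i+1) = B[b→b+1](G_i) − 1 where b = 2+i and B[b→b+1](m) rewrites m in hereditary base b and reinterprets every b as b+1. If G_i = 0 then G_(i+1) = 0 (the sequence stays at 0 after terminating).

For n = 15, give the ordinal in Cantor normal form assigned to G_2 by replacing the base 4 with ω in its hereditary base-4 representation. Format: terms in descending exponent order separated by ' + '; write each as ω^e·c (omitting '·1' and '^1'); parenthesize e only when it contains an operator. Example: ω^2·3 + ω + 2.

ω^(ω + 1) + ω^ω + 3

[0] 15 ≡ 2^(2 + 1) + 2^2 + 2 + 1 (base 2). Lift 3: 112. −1: 111.
[1] 111 ≡ 3^(3 + 1) + 3^3 + 3 (base 3). Lift 4: 1284. −1: 1283.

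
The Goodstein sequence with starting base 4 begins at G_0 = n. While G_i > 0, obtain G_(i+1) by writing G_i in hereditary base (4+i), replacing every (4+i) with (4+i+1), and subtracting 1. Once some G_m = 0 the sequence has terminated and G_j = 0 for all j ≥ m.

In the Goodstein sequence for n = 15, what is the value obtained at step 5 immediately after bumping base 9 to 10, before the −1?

(0) 15|_4 = 3·4 + 3 ↦ 3·5 + 3|_5 = 18 ⇒ 17
(1) 17|_5 = 3·5 + 2 ↦ 3·6 + 2|_6 = 20 ⇒ 19
(2) 19|_6 = 3·6 + 1 ↦ 3·7 + 1|_7 = 22 ⇒ 21
(3) 21|_7 = 3·7 ↦ 3·8|_8 = 24 ⇒ 23
(4) 23|_8 = 2·8 + 7 ↦ 2·9 + 7|_9 = 25 ⇒ 24
(5) 24|_9 = 2·9 + 6 ↦ 2·10 + 6|_10 = 26 ⇒ 25

26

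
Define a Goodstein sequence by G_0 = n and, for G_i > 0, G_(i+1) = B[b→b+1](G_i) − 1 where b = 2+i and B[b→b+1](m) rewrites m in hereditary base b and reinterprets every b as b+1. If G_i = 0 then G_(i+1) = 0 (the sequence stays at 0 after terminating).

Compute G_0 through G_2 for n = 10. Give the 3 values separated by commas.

10 —HB2→ 2^(2 + 1) + 2 —bump→ 3^(3 + 1) + 3 = 84 —(−1)→ 83
83 —HB3→ 3^(3 + 1) + 2 —bump→ 4^(4 + 1) + 2 = 1026 —(−1)→ 1025

10, 83, 1025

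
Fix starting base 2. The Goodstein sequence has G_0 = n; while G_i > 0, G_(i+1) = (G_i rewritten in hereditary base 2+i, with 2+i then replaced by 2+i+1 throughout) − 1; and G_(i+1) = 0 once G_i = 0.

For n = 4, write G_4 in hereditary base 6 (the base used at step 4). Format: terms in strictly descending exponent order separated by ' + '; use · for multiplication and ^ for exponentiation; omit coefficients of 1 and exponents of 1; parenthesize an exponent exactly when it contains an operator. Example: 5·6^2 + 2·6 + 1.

2·6^2 + 6 + 5

(0) 4|_2 = 2^2 ↦ 3^3|_3 = 27 ⇒ 26
(1) 26|_3 = 2·3^2 + 2·3 + 2 ↦ 2·4^2 + 2·4 + 2|_4 = 42 ⇒ 41
(2) 41|_4 = 2·4^2 + 2·4 + 1 ↦ 2·5^2 + 2·5 + 1|_5 = 61 ⇒ 60
(3) 60|_5 = 2·5^2 + 2·5 ↦ 2·6^2 + 2·6|_6 = 84 ⇒ 83
(4) 83|_6 = 2·6^2 + 6 + 5 ↦ 2·7^2 + 7 + 5|_7 = 110 ⇒ 109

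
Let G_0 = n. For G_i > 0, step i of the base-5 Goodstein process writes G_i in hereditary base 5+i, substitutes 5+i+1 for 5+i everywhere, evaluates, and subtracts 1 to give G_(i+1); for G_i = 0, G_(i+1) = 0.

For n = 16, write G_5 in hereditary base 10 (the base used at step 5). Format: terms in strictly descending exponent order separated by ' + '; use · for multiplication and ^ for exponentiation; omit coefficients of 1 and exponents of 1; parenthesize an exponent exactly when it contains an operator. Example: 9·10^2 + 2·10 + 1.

base 5: 16 = 3·5 + 1; at 6: 3·6 + 1 = 19; next = 18
base 6: 18 = 3·6; at 7: 3·7 = 21; next = 20
base 7: 20 = 2·7 + 6; at 8: 2·8 + 6 = 22; next = 21
base 8: 21 = 2·8 + 5; at 9: 2·9 + 5 = 23; next = 22
base 9: 22 = 2·9 + 4; at 10: 2·10 + 4 = 24; next = 23

2·10 + 3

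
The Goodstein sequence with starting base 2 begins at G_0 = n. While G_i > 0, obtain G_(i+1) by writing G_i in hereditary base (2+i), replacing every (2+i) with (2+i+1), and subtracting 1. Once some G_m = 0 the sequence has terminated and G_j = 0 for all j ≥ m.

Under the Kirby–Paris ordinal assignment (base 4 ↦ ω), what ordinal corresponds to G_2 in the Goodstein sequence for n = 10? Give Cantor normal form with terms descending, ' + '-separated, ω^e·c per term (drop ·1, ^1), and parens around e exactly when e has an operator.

ω^(ω + 1) + 1

step 0: 10 = 2^(2 + 1) + 2; sub 3 for 2: 3^(3 + 1) + 3; = 84; G_1 = 84−1 = 83
step 1: 83 = 3^(3 + 1) + 2; sub 4 for 3: 4^(4 + 1) + 2; = 1026; G_2 = 1026−1 = 1025
step 2: 1025 = 4^(4 + 1) + 1; sub 5 for 4: 5^(5 + 1) + 1; = 15626; G_3 = 15626−1 = 15625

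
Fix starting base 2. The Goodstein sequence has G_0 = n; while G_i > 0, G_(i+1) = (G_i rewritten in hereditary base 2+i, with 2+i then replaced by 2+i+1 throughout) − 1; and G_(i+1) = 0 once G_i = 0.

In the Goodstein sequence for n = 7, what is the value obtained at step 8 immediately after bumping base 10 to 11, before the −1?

base 2: 7 = 2^2 + 2 + 1; at 3: 3^3 + 3 + 1 = 31; next = 30
base 3: 30 = 3^3 + 3; at 4: 4^4 + 4 = 260; next = 259
base 4: 259 = 4^4 + 3; at 5: 5^5 + 3 = 3128; next = 3127
base 5: 3127 = 5^5 + 2; at 6: 6^6 + 2 = 46658; next = 46657
base 6: 46657 = 6^6 + 1; at 7: 7^7 + 1 = 823544; next = 823543
base 7: 823543 = 7^7; at 8: 8^8 = 16777216; next = 16777215
base 8: 16777215 = 7·8^7 + 7·8^6 + 7·8^5 + 7·8^4 + 7·8^3 + 7·8^2 + 7·8 + 7; at 9: 7·9^7 + 7·9^6 + 7·9^5 + 7·9^4 + 7·9^3 + 7·9^2 + 7·9 + 7 = 37665880; next = 37665879
base 9: 37665879 = 7·9^7 + 7·9^6 + 7·9^5 + 7·9^4 + 7·9^3 + 7·9^2 + 7·9 + 6; at 10: 7·10^7 + 7·10^6 + 7·10^5 + 7·10^4 + 7·10^3 + 7·10^2 + 7·10 + 6 = 77777776; next = 77777775
base 10: 77777775 = 7·10^7 + 7·10^6 + 7·10^5 + 7·10^4 + 7·10^3 + 7·10^2 + 7·10 + 5; at 11: 7·11^7 + 7·11^6 + 7·11^5 + 7·11^4 + 7·11^3 + 7·11^2 + 7·11 + 5 = 150051214; next = 150051213

150051214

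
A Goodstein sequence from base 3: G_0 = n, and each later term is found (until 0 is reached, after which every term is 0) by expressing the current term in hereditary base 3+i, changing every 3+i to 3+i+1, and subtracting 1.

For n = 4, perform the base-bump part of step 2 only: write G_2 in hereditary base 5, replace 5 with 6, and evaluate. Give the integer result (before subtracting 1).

4

i=0: 4 = 3 + 1 (b=3); 3→4: 4 + 1 = 5; 5−1 = 4
i=1: 4 = 4 (b=4); 4→5: 5 = 5; 5−1 = 4
i=2: 4 = 4 (b=5); 5→6: 4 = 4; 4−1 = 3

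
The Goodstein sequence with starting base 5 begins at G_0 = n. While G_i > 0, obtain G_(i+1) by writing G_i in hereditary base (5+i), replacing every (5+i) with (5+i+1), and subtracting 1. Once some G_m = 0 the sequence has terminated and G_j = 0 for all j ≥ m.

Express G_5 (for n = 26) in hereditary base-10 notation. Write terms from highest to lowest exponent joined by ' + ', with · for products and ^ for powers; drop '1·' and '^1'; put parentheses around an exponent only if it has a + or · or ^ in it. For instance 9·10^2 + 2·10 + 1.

i=0: 26 = 5^2 + 1 (b=5); 5→6: 6^2 + 1 = 37; 37−1 = 36
i=1: 36 = 6^2 (b=6); 6→7: 7^2 = 49; 49−1 = 48
i=2: 48 = 6·7 + 6 (b=7); 7→8: 6·8 + 6 = 54; 54−1 = 53
i=3: 53 = 6·8 + 5 (b=8); 8→9: 6·9 + 5 = 59; 59−1 = 58
i=4: 58 = 6·9 + 4 (b=9); 9→10: 6·10 + 4 = 64; 64−1 = 63
i=5: 63 = 6·10 + 3 (b=10); 10→11: 6·11 + 3 = 69; 69−1 = 68

6·10 + 3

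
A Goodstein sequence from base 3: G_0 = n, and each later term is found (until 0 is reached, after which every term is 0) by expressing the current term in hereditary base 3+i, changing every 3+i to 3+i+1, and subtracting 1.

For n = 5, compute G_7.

i=0: 5 = 3 + 2 (b=3); 3→4: 4 + 2 = 6; 6−1 = 5
i=1: 5 = 4 + 1 (b=4); 4→5: 5 + 1 = 6; 6−1 = 5
i=2: 5 = 5 (b=5); 5→6: 6 = 6; 6−1 = 5
i=3: 5 = 5 (b=6); 6→7: 5 = 5; 5−1 = 4
i=4: 4 = 4 (b=7); 7→8: 4 = 4; 4−1 = 3
i=5: 3 = 3 (b=8); 8→9: 3 = 3; 3−1 = 2
i=6: 2 = 2 (b=9); 9→10: 2 = 2; 2−1 = 1
i=7: 1 = 1 (b=10); 10→11: 1 = 1; 1−1 = 0

1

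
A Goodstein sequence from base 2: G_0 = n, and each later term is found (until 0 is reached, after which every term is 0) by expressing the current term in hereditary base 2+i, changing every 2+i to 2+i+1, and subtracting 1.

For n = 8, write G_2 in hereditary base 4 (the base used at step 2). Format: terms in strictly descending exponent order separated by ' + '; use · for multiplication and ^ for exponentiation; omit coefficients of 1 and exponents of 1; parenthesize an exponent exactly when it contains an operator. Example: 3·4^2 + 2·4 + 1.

[0] 8 ≡ 2^(2 + 1) (base 2). Lift 3: 81. −1: 80.
[1] 80 ≡ 2·3^3 + 2·3^2 + 2·3 + 2 (base 3). Lift 4: 554. −1: 553.

2·4^4 + 2·4^2 + 2·4 + 1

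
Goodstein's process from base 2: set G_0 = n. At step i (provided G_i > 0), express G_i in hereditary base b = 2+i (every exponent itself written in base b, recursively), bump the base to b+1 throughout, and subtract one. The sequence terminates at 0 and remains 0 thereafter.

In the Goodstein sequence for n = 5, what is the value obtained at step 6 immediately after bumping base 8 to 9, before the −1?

2455

5 —HB2→ 2^2 + 1 —bump→ 3^3 + 1 = 28 —(−1)→ 27
27 —HB3→ 3^3 —bump→ 4^4 = 256 —(−1)→ 255
255 —HB4→ 3·4^3 + 3·4^2 + 3·4 + 3 —bump→ 3·5^3 + 3·5^2 + 3·5 + 3 = 468 —(−1)→ 467
467 —HB5→ 3·5^3 + 3·5^2 + 3·5 + 2 —bump→ 3·6^3 + 3·6^2 + 3·6 + 2 = 776 —(−1)→ 775
775 —HB6→ 3·6^3 + 3·6^2 + 3·6 + 1 —bump→ 3·7^3 + 3·7^2 + 3·7 + 1 = 1198 —(−1)→ 1197
1197 —HB7→ 3·7^3 + 3·7^2 + 3·7 —bump→ 3·8^3 + 3·8^2 + 3·8 = 1752 —(−1)→ 1751
1751 —HB8→ 3·8^3 + 3·8^2 + 2·8 + 7 —bump→ 3·9^3 + 3·9^2 + 2·9 + 7 = 2455 —(−1)→ 2454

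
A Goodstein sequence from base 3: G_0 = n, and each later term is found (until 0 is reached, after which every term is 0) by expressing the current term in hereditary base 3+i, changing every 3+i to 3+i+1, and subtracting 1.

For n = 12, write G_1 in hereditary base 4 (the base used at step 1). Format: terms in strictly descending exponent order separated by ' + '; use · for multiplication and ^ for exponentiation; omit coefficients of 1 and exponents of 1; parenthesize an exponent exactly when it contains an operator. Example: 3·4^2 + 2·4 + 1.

4^2 + 3

12 —HB3→ 3^2 + 3 —bump→ 4^2 + 4 = 20 —(−1)→ 19
19 —HB4→ 4^2 + 3 —bump→ 5^2 + 3 = 28 —(−1)→ 27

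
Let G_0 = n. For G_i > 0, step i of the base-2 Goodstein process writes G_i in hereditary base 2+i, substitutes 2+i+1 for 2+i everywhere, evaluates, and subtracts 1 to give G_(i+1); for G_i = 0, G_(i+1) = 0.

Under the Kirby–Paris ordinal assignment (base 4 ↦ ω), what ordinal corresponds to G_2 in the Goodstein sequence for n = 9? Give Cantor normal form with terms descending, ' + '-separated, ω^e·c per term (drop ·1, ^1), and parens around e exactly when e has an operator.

base 2: 9 = 2^(2 + 1) + 1; at 3: 3^(3 + 1) + 1 = 82; next = 81
base 3: 81 = 3^(3 + 1); at 4: 4^(4 + 1) = 1024; next = 1023
base 4: 1023 = 3·4^4 + 3·4^3 + 3·4^2 + 3·4 + 3; at 5: 3·5^5 + 3·5^3 + 3·5^2 + 3·5 + 3 = 9843; next = 9842

ω^ω·3 + ω^3·3 + ω^2·3 + ω·3 + 3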